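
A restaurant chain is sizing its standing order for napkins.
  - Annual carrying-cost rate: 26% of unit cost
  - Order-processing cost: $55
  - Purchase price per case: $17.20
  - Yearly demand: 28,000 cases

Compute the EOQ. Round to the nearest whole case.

830 cases

H = i·C = 0.26 × $17.2 = $4.4720 per case-year
Q* = √(2·D·S / H) = √(2·28,000·55 / 4.472) = √688,729.9 ≈ 829.90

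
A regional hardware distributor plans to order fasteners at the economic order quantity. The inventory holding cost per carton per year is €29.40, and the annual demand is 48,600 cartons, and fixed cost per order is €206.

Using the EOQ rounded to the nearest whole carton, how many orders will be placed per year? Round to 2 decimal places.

EOQ = √(2DS/H) = √(2 × 48,600 × 206 / 29.4)
    = √(681,061.22) ≈ 825.26 → Q = 825
N = D/Q = 48,600/825 ≈ 58.909 orders/yr

58.91 orders per year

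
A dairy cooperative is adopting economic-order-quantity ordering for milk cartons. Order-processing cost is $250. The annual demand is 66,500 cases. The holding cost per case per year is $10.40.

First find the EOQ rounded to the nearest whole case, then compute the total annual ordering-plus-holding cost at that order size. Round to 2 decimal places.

$18,595.70

2DS/H = 2·66,500·250/10.4 = 3,197,115.38
EOQ = √3,197,115.38 ≈ 1,788.05 → Q = 1,788 cases
Orders/yr = 66,500/1,788 = 37.192; ordering cost = 37.192 × $250 = $9,298.10
Average inventory = 1,788/2 = 894; holding cost = 894 × $10.4 = $9,297.60
Total = $9,298.10 + $9,297.60 = $18,595.70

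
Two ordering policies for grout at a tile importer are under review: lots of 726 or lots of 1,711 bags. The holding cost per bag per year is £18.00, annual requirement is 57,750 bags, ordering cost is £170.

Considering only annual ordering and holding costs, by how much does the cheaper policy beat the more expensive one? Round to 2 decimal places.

£1,080.15

TC(Q) = (D/Q)S + (Q/2)H
TC(726) = (57,750/726)×170 + (726/2)×18 = £20,056.73
TC(1,711) = (57,750/1,711)×170 + (1,711/2)×18 = £21,136.87
Cheaper: Q = 726.  Difference = £1,080.15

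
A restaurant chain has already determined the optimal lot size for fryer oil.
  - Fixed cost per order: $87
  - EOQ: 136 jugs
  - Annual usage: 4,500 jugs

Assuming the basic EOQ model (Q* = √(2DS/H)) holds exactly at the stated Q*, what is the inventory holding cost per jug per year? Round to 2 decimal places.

$42.33

EOQ relation: Q² = 2DS/H, so rearrange for the unknown.
H = 2DS / Q² = 2 × 4,500 × 87 / 136² = 42.3335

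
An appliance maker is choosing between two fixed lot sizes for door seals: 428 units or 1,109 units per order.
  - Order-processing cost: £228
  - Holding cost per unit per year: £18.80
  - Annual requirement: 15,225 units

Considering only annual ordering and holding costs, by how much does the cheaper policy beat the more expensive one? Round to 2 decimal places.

Annual cost at Q: ordering D·S/Q plus holding Q·H/2.
TC(428) = (15,225/428)×228 + (428/2)×18.8 = £12,133.71
TC(1,109) = (15,225/1,109)×228 + (1,109/2)×18.8 = £13,554.72
Lots of 428 are cheaper by £1,421.00.

£1,421.00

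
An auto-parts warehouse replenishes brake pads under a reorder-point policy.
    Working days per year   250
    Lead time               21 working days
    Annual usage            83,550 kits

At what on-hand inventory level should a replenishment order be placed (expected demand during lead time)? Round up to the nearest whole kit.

7,019 kits

Daily demand d = 83,550 / 250 = 334.200 kits/day
Demand during lead time = 334.200 × 21 = 7,018.20
Reorder point = 7,018.20 → round up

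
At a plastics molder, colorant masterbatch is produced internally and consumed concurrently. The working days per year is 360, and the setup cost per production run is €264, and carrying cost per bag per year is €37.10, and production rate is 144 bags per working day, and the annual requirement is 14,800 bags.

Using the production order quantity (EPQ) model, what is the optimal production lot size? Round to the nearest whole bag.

543 bags

d = 14,800/360 = 41.1111 bags/day;  effective holding cost H(1 − d/p) = 37.1·(1 − 41.1111/144) = 26.50818
Q* = √(2DS / H_eff) = √(2·14,800·264 / 26.50818) ≈ 542.95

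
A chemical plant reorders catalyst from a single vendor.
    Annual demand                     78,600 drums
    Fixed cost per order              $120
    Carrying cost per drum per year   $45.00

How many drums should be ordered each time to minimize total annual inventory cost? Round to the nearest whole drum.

647 drums

EOQ = √(2DS/H) = √(2 × 78,600 × 120 / 45)
    = √(419,200.00) ≈ 647.46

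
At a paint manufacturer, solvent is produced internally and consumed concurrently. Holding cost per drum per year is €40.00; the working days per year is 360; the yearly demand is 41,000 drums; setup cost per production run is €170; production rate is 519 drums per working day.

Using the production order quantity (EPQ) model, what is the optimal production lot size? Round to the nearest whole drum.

668 drums

Daily demand d = 41,000/360 = 113.889; p = 519; 1 − d/p = 0.78056
EPQ = √(2DS / (H(1 − d/p)))
    = √(2 × 41,000 × 170 / (40 × 0.78056)) ≈ 668.19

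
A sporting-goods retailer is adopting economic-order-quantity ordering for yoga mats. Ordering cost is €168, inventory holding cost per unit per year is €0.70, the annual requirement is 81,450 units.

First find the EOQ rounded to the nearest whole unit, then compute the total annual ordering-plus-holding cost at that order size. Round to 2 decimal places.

€4,376.88

2DS/H = 2·81,450·168/0.7 = 39,096,000.00
EOQ = √39,096,000.00 ≈ 6,252.68 → Q = 6,253 units
Annual ordering cost = (D/Q)·S = (81,450/6,253) × 168 = €2,188.33
Annual holding cost  = (Q/2)·H = (6,253/2) × 0.7 = €2,188.55
Total = €2,188.33 + €2,188.55 = €4,376.88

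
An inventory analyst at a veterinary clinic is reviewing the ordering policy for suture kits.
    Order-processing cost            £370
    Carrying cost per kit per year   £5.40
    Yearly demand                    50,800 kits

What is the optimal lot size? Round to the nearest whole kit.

EOQ = √(2DS/H) = √(2 × 50,800 × 370 / 5.4)
    = √(6,961,481.48) ≈ 2,638.46

2,638 kits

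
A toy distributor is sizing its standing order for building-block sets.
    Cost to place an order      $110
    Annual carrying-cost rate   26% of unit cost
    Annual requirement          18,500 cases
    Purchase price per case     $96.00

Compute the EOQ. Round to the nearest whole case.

404 cases

H = i·C = 0.26 × $96 = $24.9600 per case-year
Q* = √(2·D·S / H) = √(2·18,500·110 / 24.96) = √163,060.9 ≈ 403.81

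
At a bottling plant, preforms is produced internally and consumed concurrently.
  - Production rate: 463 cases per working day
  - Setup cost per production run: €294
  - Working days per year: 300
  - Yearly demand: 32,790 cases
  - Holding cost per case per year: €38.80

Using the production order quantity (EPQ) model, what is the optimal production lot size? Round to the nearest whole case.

d = 32,790/300 = 109.3000 cases/day;  effective holding cost H(1 − d/p) = 38.8·(1 − 109.3000/463) = 29.64052
Q* = √(2DS / H_eff) = √(2·32,790·294 / 29.64052) ≈ 806.52

807 cases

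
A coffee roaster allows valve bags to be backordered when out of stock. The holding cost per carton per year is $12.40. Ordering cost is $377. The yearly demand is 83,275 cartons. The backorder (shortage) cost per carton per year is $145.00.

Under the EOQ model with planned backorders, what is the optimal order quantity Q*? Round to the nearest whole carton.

2,345 cartons

Q* = √(2DS/H) · √((H + b)/b)
   = √(2 × 83,275 × 377 / 12.4) · √((12.4 + 145) / 145)
   = 2,250.257 × 1.0419 ≈ 2,344.50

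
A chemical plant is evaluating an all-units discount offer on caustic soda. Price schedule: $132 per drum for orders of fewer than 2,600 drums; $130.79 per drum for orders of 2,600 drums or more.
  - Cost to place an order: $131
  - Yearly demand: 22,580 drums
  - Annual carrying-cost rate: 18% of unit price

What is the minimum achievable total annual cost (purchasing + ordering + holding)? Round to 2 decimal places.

H₁ = 18%×$132 = $23.7600;  H₂ = 18%×$130.79 = $23.5422
EOQ₁ = √(2×22,580×131/23.7600) = 498.99  (< 2,600, feasible at tier 1)
EOQ₂ = √(2×22,580×131/23.5422) = 501.29  (< 2,600 → use Q = 2,600 at tier-2 price)
TC(tier 1 (EOQ₁), Q≈499.0) = $2,992,415.94
TC(tier 2, Q≈2,600.0) = $2,984,980.74
Minimum at tier 2: $2,984,980.74

$2,984,980.74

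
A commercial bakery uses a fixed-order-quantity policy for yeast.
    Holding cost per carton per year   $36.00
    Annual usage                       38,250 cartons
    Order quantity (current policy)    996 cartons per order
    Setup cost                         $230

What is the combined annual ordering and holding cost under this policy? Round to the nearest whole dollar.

$26,761

Annual ordering cost = (D/Q)·S = (38,250/996) × 230 = $8,832.83
Annual holding cost  = (Q/2)·H = (996/2) × 36 = $17,928.00
Total = $8,832.83 + $17,928.00 = $26,760.83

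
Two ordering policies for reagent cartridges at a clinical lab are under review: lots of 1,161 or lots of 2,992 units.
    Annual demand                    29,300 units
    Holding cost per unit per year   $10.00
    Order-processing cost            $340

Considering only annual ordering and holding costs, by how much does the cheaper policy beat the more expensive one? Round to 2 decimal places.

$3,904.01

Annual cost at Q: ordering D·S/Q plus holding Q·H/2.
TC(1,161) = (29,300/1,161)×340 + (1,161/2)×10 = $14,385.53
TC(2,992) = (29,300/2,992)×340 + (2,992/2)×10 = $18,289.55
|ΔTC| = |$14,385.53 − $18,289.55| = $3,904.01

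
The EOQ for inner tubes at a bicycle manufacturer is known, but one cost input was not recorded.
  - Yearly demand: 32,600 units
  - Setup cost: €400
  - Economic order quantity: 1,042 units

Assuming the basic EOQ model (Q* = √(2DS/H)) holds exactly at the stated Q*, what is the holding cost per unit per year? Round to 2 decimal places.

€24.02

From Q* = √(2DS/H) ⇒ Q*² = 2DS/H.
H = 2DS / Q² = 2 × 32,600 × 400 / 1,042² = 24.0200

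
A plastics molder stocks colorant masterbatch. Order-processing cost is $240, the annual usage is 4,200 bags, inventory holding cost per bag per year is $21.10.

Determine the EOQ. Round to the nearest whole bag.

2DS/H = 2·4,200·240/21.1 = 95,545.02
EOQ = √95,545.02 ≈ 309.10

309 bags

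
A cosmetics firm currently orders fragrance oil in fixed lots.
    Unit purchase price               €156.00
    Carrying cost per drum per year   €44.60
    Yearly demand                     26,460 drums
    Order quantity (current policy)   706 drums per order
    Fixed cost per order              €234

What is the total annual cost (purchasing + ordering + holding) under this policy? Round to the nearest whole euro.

€4,152,274

Ordering: D/Q × S = 26,460/706 × €234 = €8,770.03
Holding:  Q/2 × H = 706/2 × €44.6 = €15,743.80
Purchase cost = D·C = 26,460 × 156 = €4,127,760.00
Total = €8,770.03 + €15,743.80 + €4,127,760.00 = €4,152,273.83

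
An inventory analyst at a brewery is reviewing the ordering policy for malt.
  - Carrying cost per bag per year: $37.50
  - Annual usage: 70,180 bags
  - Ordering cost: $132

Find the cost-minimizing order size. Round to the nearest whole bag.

EOQ = √(2DS/H) = √(2 × 70,180 × 132 / 37.5)
    = √(494,067.20) ≈ 702.90

703 bags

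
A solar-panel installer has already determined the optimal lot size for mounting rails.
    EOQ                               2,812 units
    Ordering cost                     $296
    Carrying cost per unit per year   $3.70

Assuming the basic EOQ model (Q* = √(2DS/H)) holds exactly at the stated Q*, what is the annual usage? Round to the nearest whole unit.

49,421 units per year

Since Q* = (2DS/H)^½, squaring gives Q*²·H = 2DS.
D = Q²H / (2S) = 2,812² × 3.7 / (2 × 296) = 49,420.90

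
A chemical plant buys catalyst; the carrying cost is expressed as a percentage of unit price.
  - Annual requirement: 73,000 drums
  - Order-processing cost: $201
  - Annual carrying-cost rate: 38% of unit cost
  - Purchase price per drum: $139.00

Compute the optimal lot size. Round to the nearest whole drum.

Holding cost per drum per year: H = 38% × $139 = $52.8200
Optimal lot size Q* = (2 × 73,000 × $201 / $52.82)^½ ≈ 745.38

745 drums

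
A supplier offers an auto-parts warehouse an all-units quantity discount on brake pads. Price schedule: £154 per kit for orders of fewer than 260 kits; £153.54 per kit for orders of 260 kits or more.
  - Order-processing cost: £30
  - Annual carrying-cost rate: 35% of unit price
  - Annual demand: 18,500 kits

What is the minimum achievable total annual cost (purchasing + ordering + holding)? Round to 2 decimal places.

H₁ = 35%×£154 = £53.9000;  H₂ = 35%×£153.54 = £53.7390
EOQ₁ = √(2×18,500×30/53.9000) = 143.51  (< 260, feasible at tier 1)
EOQ₂ = √(2×18,500×30/53.7390) = 143.72  (< 260 → use Q = 260 at tier-2 price)
TC(tier 1 (EOQ₁), Q≈143.5) = £2,856,734.92
TC(tier 2, Q≈260.0) = £2,849,610.69
Minimum at tier 2: £2,849,610.69

£2,849,610.69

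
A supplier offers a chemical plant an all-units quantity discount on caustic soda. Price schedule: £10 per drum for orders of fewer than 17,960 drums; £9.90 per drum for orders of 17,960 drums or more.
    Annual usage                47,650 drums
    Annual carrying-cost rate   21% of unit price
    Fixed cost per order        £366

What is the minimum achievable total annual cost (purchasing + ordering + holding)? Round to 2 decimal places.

£485,058.48

H₁ = 21%×£10 = £2.1000;  H₂ = 21%×£9.90 = £2.0790
EOQ₁ = √(2×47,650×366/2.1000) = 4,075.47  (< 17,960, feasible at tier 1)
EOQ₂ = √(2×47,650×366/2.0790) = 4,096.00  (< 17,960 → use Q = 17,960 at tier-2 price)
TC(tier 1 (EOQ₁), Q≈4,075.5) = £485,058.48
TC(tier 2, Q≈17,960.0) = £491,375.46
Minimum at tier 1 (EOQ₁): £485,058.48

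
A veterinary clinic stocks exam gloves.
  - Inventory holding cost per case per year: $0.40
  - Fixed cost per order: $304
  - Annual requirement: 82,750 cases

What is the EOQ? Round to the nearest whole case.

EOQ = √(2DS/H) = √(2 × 82,750 × 304 / 0.4)
    = √(125,780,000.00) ≈ 11,215.17

11,215 cases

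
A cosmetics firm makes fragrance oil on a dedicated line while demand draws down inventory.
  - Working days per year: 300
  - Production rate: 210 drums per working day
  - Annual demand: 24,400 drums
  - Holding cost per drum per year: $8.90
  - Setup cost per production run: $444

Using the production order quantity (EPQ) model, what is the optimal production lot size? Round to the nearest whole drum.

1,993 drums

Daily demand d = 24,400/300 = 81.333; p = 210; 1 − d/p = 0.61270
EPQ = √(2DS / (H(1 − d/p)))
    = √(2 × 24,400 × 444 / (8.9 × 0.61270)) ≈ 1,993.35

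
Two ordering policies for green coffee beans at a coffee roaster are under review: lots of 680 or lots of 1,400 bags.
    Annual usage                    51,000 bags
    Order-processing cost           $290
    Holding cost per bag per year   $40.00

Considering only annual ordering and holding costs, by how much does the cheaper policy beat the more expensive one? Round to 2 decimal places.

TC(Q) = (D/Q)S + (Q/2)H
TC(680) = (51,000/680)×290 + (680/2)×40 = $35,350.00
TC(1,400) = (51,000/1,400)×290 + (1,400/2)×40 = $38,564.29
Cheaper: Q = 680.  Difference = $3,214.29

$3,214.29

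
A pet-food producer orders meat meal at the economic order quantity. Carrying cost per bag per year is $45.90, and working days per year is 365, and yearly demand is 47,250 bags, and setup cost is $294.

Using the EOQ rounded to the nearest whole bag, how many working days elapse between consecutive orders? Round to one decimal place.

Q* = √(2·D·S / H) = √(2·47,250·294 / 45.9) = √605,294.1 ≈ 778.01 → Q = 778 bags
Days between orders = 365 / (D/Q) = 365 / 60.733 ≈ 6.010

6.0 days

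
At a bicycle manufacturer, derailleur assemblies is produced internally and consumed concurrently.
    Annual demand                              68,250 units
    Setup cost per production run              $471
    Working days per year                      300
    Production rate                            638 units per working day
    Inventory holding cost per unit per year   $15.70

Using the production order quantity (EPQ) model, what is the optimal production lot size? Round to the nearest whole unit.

Daily demand d = 68,250/300 = 227.500; p = 638; 1 − d/p = 0.64342
EPQ = √(2DS / (H(1 − d/p)))
    = √(2 × 68,250 × 471 / (15.7 × 0.64342)) ≈ 2,522.79

2,523 units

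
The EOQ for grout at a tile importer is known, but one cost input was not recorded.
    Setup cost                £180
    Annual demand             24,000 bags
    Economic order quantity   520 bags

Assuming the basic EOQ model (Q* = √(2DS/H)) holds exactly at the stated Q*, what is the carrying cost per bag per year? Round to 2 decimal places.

EOQ relation: Q² = 2DS/H, so rearrange for the unknown.
H = 2DS / Q² = 2 × 24,000 × 180 / 520² = 31.9527

£31.95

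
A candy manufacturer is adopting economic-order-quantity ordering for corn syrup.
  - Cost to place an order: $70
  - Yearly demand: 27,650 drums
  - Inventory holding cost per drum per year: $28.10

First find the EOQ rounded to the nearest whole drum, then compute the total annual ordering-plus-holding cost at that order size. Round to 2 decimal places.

Optimal lot size Q* = (2 × 27,650 × $70 / $28.1)^½ ≈ 371.16 → Q = 371 drums
Annual ordering cost = (D/Q)·S = (27,650/371) × 70 = $5,216.98
Annual holding cost  = (Q/2)·H = (371/2) × 28.1 = $5,212.55
Total = $5,216.98 + $5,212.55 = $10,429.53

$10,429.53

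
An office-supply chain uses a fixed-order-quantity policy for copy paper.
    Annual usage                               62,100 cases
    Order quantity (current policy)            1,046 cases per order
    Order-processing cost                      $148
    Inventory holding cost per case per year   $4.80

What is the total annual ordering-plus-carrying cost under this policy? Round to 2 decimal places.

$11,297.02

Ordering: D/Q × S = 62,100/1,046 × $148 = $8,786.62
Holding:  Q/2 × H = 1,046/2 × $4.8 = $2,510.40
Total = $8,786.62 + $2,510.40 = $11,297.02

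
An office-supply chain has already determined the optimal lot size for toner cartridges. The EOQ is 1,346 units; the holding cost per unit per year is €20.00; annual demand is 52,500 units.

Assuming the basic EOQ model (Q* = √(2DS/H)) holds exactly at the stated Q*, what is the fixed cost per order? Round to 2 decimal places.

Since Q* = (2DS/H)^½, squaring gives Q*²·H = 2DS.
S = Q²H / (2D) = 1,346² × 20 / (2 × 52,500) = 345.0888

€345.09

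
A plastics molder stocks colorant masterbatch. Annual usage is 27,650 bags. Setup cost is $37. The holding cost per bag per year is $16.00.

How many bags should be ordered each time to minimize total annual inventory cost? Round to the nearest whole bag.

358 bags

2DS/H = 2·27,650·37/16 = 127,881.25
EOQ = √127,881.25 ≈ 357.60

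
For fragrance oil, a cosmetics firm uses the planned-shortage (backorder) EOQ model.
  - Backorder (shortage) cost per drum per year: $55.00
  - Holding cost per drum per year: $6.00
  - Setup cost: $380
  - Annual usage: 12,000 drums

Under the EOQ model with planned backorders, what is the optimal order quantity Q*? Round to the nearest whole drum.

Q* = √(2DS/H) · √((H + b)/b)
   = √(2 × 12,000 × 380 / 6) · √((6 + 55) / 55)
   = 1,232.883 × 1.0531 ≈ 1,298.39

1,298 drums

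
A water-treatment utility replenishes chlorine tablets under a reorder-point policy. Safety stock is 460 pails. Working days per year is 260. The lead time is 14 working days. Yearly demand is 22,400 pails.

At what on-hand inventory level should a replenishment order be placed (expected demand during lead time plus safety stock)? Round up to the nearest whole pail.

Daily demand d = 22,400 / 260 = 86.154 pails/day
Demand during lead time = 86.154 × 14 = 1,206.15
Reorder point = 1,206.15 + 460 = 1,666.15 → round up

1,667 pails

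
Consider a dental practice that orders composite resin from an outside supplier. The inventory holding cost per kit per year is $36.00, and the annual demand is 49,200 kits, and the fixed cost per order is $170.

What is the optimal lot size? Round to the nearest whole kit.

682 kits

Optimal lot size Q* = (2 × 49,200 × $170 / $36)^½ ≈ 681.66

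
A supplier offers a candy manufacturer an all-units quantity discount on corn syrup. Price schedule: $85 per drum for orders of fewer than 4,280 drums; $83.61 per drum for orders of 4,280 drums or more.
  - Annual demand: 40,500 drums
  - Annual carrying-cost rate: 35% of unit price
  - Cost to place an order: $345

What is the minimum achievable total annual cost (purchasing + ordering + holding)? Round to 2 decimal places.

$3,452,093.49

H₁ = 35%×$85 = $29.7500;  H₂ = 35%×$83.61 = $29.2635
EOQ₁ = √(2×40,500×345/29.7500) = 969.19  (< 4,280, feasible at tier 1)
EOQ₂ = √(2×40,500×345/29.2635) = 977.21  (< 4,280 → use Q = 4,280 at tier-2 price)
TC(tier 1 (EOQ₁), Q≈969.2) = $3,471,333.38
TC(tier 2, Q≈4,280.0) = $3,452,093.49
Minimum at tier 2: $3,452,093.49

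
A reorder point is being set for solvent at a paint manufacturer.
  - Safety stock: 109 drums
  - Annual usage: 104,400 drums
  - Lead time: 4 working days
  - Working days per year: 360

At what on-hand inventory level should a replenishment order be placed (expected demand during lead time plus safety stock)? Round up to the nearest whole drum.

1,269 drums

Daily demand d = 104,400 / 360 = 290.000 drums/day
Demand during lead time = 290.000 × 4 = 1,160.00
Reorder point = 1,160.00 + 109 = 1,269.00 → round up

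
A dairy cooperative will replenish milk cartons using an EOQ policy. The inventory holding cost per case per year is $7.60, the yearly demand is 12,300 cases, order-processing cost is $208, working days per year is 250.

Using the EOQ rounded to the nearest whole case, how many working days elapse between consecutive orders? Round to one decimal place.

16.7 days

EOQ = √(2DS/H) = √(2 × 12,300 × 208 / 7.6)
    = √(673,263.16) ≈ 820.53 → Q = 821 cases
T = Q/D × 250 days = 821/12,300 × 250 = 16.687 days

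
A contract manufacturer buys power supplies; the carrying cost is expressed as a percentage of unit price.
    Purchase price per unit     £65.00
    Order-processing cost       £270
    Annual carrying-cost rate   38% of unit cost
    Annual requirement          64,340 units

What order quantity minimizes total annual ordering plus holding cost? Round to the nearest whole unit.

Holding cost per unit per year: H = 38% × £65 = £24.7000
Optimal lot size Q* = (2 × 64,340 × £270 / £24.7)^½ ≈ 1,186.01

1,186 units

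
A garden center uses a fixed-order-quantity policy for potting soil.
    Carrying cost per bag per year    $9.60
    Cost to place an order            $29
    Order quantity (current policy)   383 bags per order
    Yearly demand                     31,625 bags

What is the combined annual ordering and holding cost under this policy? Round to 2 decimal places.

Orders/yr = 31,625/383 = 82.572; ordering cost = 82.572 × $29 = $2,394.58
Average inventory = 383/2 = 191.5; holding cost = 191.5 × $9.6 = $1,838.40
Total = $2,394.58 + $1,838.40 = $4,232.98

$4,232.98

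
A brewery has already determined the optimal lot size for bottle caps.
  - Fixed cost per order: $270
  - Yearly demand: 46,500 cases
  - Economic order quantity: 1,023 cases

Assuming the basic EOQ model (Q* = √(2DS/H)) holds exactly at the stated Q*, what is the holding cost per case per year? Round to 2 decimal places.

Since Q* = (2DS/H)^½, squaring gives Q*²·H = 2DS.
H = 2DS / Q² = 2 × 46,500 × 270 / 1,023² = 23.9936

$23.99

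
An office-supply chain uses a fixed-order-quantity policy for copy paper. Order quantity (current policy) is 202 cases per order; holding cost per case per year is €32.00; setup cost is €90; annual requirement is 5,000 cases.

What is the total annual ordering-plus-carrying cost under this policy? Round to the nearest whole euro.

€5,460

Orders/yr = 5,000/202 = 24.752; ordering cost = 24.752 × €90 = €2,227.72
Average inventory = 202/2 = 101; holding cost = 101 × €32 = €3,232.00
Total = €2,227.72 + €3,232.00 = €5,459.72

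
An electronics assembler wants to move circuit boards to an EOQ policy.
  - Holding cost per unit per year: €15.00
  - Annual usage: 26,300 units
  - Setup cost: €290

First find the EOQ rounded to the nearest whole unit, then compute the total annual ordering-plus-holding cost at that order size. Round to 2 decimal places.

2DS/H = 2·26,300·290/15 = 1,016,933.33
EOQ = √1,016,933.33 ≈ 1,008.43 → Q = 1,008 units
Orders/yr = 26,300/1,008 = 26.091; ordering cost = 26.091 × €290 = €7,566.47
Average inventory = 1,008/2 = 504; holding cost = 504 × €15 = €7,560.00
Total = €7,566.47 + €7,560.00 = €15,126.47

€15,126.47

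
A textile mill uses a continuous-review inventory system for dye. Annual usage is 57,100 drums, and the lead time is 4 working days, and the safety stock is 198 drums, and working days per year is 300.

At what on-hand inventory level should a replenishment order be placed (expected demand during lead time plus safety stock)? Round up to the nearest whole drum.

960 drums

Daily demand d = 57,100 / 300 = 190.333 drums/day
Demand during lead time = 190.333 × 4 = 761.33
Reorder point = 761.33 + 198 = 959.33 → round up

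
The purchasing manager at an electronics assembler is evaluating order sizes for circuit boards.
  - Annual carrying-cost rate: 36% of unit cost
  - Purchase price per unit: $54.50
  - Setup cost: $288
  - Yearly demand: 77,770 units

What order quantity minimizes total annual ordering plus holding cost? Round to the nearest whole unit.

Carrying cost H = $54.5 × 36% = $19.6200/unit/yr
Q* = √(2·D·S / H) = √(2·77,770·288 / 19.62) = √2,283,156.0 ≈ 1,511.01

1,511 units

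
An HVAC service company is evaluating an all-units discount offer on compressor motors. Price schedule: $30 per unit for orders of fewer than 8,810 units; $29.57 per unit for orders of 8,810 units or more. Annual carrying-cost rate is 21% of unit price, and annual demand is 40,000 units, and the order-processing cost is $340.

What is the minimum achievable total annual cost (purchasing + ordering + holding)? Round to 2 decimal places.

H₁ = 21%×$30 = $6.3000;  H₂ = 21%×$29.57 = $6.2097
EOQ₁ = √(2×40,000×340/6.3000) = 2,077.85  (< 8,810, feasible at tier 1)
EOQ₂ = √(2×40,000×340/6.2097) = 2,092.90  (< 8,810 → use Q = 8,810 at tier-2 price)
TC(tier 1 (EOQ₁), Q≈2,077.8) = $1,213,090.45
TC(tier 2, Q≈8,810.0) = $1,211,697.43
Minimum at tier 2: $1,211,697.43

$1,211,697.43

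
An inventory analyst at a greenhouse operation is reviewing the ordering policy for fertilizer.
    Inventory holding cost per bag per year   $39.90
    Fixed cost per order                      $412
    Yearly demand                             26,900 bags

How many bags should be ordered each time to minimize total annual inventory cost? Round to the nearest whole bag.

745 bags

2DS/H = 2·26,900·412/39.9 = 555,528.82
EOQ = √555,528.82 ≈ 745.34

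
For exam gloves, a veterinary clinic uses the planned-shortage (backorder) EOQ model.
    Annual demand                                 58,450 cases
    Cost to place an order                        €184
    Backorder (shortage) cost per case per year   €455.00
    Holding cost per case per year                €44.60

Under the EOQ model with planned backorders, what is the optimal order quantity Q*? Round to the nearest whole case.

Basic EOQ = √(2·58,450·184/44.6) = 694.462
Backorder adjustment √((H+b)/b) = √((44.6+455)/455) = 1.0479
Q* = 694.462 × 1.0479 ≈ 727.70

728 cases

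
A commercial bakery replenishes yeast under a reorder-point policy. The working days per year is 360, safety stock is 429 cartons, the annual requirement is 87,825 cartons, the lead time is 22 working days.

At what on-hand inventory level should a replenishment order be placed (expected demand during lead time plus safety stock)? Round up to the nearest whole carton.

Daily demand d = 87,825 / 360 = 243.958 cartons/day
Demand during lead time = 243.958 × 22 = 5,367.08
Reorder point = 5,367.08 + 429 = 5,796.08 → round up

5,797 cartons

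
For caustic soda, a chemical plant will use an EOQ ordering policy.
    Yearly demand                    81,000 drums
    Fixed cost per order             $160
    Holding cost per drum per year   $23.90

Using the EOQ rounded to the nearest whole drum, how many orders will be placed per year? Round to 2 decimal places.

77.81 orders per year

Optimal lot size Q* = (2 × 81,000 × $160 / $23.9)^½ ≈ 1,041.40 → Q = 1,041
Orders per year = D/Q = 81,000 / 1,041 = 77.810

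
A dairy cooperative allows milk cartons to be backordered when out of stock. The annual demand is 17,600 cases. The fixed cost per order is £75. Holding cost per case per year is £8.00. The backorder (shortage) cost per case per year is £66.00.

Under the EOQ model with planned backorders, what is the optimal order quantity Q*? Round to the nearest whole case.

Q* = √(2DS/H) · √((H + b)/b)
   = √(2 × 17,600 × 75 / 8) · √((8 + 66) / 66)
   = 574.456 × 1.0589 ≈ 608.28

608 cases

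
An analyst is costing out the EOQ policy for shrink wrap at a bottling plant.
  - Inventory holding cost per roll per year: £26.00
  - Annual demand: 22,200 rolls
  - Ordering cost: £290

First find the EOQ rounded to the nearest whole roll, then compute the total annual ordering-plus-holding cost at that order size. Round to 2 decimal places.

£18,296.89

EOQ = √(2DS/H) = √(2 × 22,200 × 290 / 26)
    = √(495,230.77) ≈ 703.73 → Q = 704 rolls
Ordering: D/Q × S = 22,200/704 × £290 = £9,144.89
Holding:  Q/2 × H = 704/2 × £26 = £9,152.00
Total = £9,144.89 + £9,152.00 = £18,296.89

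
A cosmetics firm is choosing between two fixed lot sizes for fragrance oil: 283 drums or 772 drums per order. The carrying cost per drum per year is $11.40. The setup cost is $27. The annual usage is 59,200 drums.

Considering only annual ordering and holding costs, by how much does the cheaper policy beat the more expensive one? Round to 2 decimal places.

TC(Q) = (D/Q)S + (Q/2)H
TC(283) = (59,200/283)×27 + (283/2)×11.4 = $7,261.16
TC(772) = (59,200/772)×27 + (772/2)×11.4 = $6,470.87
|ΔTC| = |$7,261.16 − $6,470.87| = $790.29

$790.29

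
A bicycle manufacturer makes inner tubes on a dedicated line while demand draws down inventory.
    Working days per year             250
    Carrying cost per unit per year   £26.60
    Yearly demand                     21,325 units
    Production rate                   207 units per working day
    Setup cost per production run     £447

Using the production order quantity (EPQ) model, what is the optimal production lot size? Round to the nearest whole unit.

d = 21,325/250 = 85.3000 units/day;  effective holding cost H(1 − d/p) = 26.6·(1 − 85.3000/207) = 15.63874
Q* = √(2DS / H_eff) = √(2·21,325·447 / 15.63874) ≈ 1,104.11

1,104 units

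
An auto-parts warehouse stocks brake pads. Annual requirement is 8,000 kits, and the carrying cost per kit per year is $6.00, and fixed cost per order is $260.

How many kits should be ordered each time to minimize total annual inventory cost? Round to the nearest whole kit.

2DS/H = 2·8,000·260/6 = 693,333.33
EOQ = √693,333.33 ≈ 832.67

833 kits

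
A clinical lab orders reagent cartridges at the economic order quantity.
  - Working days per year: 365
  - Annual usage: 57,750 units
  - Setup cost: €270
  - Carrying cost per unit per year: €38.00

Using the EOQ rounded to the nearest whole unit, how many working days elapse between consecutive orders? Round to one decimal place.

5.7 days

EOQ = √(2DS/H) = √(2 × 57,750 × 270 / 38)
    = √(820,657.89) ≈ 905.90 → Q = 906 units
Cycle time = (working days × Q)/D = (365 × 906) / 57,750 = 5.726 days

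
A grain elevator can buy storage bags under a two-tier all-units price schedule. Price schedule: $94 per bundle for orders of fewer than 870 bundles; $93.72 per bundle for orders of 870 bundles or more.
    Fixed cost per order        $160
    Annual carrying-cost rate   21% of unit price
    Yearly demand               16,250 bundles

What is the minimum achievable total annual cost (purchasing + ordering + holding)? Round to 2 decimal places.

$1,534,499.83

H₁ = 21%×$94 = $19.7400;  H₂ = 21%×$93.72 = $19.6812
EOQ₁ = √(2×16,250×160/19.7400) = 513.25  (< 870, feasible at tier 1)
EOQ₂ = √(2×16,250×160/19.6812) = 514.02  (< 870 → use Q = 870 at tier-2 price)
TC(tier 1 (EOQ₁), Q≈513.2) = $1,537,631.53
TC(tier 2, Q≈870.0) = $1,534,499.83
Minimum at tier 2: $1,534,499.83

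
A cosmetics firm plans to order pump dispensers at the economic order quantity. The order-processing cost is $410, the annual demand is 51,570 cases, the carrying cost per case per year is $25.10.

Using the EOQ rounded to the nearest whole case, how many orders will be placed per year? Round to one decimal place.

39.7 orders per year

EOQ = √(2DS/H) = √(2 × 51,570 × 410 / 25.1)
    = √(1,684,756.97) ≈ 1,297.98 → Q = 1,298
Orders per year = D/Q = 51,570 / 1,298 = 39.730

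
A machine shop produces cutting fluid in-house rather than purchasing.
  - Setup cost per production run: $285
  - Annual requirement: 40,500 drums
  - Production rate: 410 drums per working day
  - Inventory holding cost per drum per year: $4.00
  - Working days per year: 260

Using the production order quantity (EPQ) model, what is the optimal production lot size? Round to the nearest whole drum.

3,051 drums

Daily demand d = 40,500/260 = 155.769; p = 410; 1 − d/p = 0.62008
EPQ = √(2DS / (H(1 − d/p)))
    = √(2 × 40,500 × 285 / (4 × 0.62008)) ≈ 3,050.79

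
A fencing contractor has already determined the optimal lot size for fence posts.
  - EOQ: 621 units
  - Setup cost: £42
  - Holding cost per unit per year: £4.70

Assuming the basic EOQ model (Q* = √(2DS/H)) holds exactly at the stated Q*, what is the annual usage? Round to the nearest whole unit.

21,578 units per year

EOQ relation: Q² = 2DS/H, so rearrange for the unknown.
D = Q²H / (2S) = 621² × 4.7 / (2 × 42) = 21,577.53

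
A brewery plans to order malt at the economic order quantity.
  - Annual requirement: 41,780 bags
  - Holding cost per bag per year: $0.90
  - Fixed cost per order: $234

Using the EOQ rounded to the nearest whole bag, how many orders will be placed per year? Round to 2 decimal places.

Optimal lot size Q* = (2 × 41,780 × $234 / $0.9)^½ ≈ 4,661.07 → Q = 4,661
Orders per year = D/Q = 41,780 / 4,661 = 8.964

8.96 orders per year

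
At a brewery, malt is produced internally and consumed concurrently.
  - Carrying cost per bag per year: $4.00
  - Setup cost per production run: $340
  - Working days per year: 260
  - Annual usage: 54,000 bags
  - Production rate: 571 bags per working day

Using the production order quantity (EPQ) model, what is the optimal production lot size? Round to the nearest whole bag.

Daily demand d = 54,000/260 = 207.692; p = 571; 1 − d/p = 0.63627
EPQ = √(2DS / (H(1 − d/p)))
    = √(2 × 54,000 × 340 / (4 × 0.63627)) ≈ 3,798.41

3,798 bags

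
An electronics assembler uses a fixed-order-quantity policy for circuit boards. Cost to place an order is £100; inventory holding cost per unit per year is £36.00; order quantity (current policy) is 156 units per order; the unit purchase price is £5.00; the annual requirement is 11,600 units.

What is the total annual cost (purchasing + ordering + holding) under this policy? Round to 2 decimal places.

£68,243.90

Annual ordering cost = (D/Q)·S = (11,600/156) × 100 = £7,435.90
Annual holding cost  = (Q/2)·H = (156/2) × 36 = £2,808.00
Purchase cost = D·C = 11,600 × 5 = £58,000.00
Total = £7,435.90 + £2,808.00 + £58,000.00 = £68,243.90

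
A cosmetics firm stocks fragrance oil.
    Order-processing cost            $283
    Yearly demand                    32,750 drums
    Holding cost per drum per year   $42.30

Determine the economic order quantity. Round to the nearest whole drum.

Optimal lot size Q* = (2 × 32,750 × $283 / $42.3)^½ ≈ 661.98

662 drums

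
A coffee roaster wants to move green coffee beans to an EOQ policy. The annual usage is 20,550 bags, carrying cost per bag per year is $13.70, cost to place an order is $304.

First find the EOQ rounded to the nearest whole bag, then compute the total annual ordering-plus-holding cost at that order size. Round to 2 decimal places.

2DS/H = 2·20,550·304/13.7 = 912,000.00
EOQ = √912,000.00 ≈ 954.99 → Q = 955 bags
Orders/yr = 20,550/955 = 21.518; ordering cost = 21.518 × $304 = $6,541.57
Average inventory = 955/2 = 477.5; holding cost = 477.5 × $13.7 = $6,541.75
Total = $6,541.57 + $6,541.75 = $13,083.32

$13,083.32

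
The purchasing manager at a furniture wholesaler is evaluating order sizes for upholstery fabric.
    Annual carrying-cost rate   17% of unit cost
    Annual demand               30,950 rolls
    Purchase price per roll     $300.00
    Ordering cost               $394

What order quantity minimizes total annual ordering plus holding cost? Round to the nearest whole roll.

Carrying cost H = $300 × 17% = $51.0000/roll/yr
Q* = √(2·D·S / H) = √(2·30,950·394 / 51) = √478,207.8 ≈ 691.53

692 rolls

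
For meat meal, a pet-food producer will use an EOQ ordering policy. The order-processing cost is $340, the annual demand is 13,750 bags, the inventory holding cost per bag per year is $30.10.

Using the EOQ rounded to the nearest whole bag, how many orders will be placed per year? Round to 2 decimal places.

2DS/H = 2·13,750·340/30.1 = 310,631.23
EOQ = √310,631.23 ≈ 557.34 → Q = 557
N = D/Q = 13,750/557 ≈ 24.686 orders/yr

24.69 orders per year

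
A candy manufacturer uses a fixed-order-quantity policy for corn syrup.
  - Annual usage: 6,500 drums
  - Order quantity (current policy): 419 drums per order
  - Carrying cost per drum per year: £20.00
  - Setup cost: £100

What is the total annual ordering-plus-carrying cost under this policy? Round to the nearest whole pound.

£5,741

Orders/yr = 6,500/419 = 15.513; ordering cost = 15.513 × £100 = £1,551.31
Average inventory = 419/2 = 209.5; holding cost = 209.5 × £20 = £4,190.00
Total = £1,551.31 + £4,190.00 = £5,741.31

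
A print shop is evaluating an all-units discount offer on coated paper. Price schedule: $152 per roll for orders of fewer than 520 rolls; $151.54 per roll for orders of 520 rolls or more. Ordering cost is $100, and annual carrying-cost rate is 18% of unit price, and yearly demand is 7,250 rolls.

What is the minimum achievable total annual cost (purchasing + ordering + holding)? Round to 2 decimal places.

H₁ = 18%×$152 = $27.3600;  H₂ = 18%×$151.54 = $27.2772
EOQ₁ = √(2×7,250×100/27.3600) = 230.21  (< 520, feasible at tier 1)
EOQ₂ = √(2×7,250×100/27.2772) = 230.56  (< 520 → use Q = 520 at tier-2 price)
TC(tier 1 (EOQ₁), Q≈230.2) = $1,108,298.57
TC(tier 2, Q≈520.0) = $1,107,151.30
Minimum at tier 2: $1,107,151.30

$1,107,151.30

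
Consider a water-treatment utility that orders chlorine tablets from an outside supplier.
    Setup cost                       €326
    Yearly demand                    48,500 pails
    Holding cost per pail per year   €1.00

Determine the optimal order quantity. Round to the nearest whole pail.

5,623 pails

2DS/H = 2·48,500·326/1 = 31,622,000.00
EOQ = √31,622,000.00 ≈ 5,623.34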